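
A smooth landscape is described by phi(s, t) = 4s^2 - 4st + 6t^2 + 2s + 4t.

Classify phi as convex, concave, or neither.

convex

phi is quadratic, so its Hessian is the constant matrix H = [[8, -4], [-4, 12]].
det(H) = 80, tr(H) = 20.
det(H) > 0 and tr(H) > 0, so H is positive definite everywhere: convex.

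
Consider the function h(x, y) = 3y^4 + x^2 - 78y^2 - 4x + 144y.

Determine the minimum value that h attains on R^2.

h(x,y) separates as P(x) + Q(y), so its minimum is min P + min Q.
P'(x) = 2x - 4 vanishes at x ∈ {2}; Q'(y) = 12(y - 3)(y - 1)(y + 4) vanishes at y ∈ {-4, 1, 3}.
Local minima of P (where P''>0): P(2)=-4. Local minima of Q: Q(-4)=-1056, Q(3)=-27.
So the global minimum of h is P(2) + Q(-4) = -4 − 1056 = -1060, attained at (2, -4).

-1060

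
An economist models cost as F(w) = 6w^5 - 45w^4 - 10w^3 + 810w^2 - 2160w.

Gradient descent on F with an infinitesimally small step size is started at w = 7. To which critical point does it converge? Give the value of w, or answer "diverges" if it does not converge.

4

F'(w) = 30(w - 4)(w - 3)(w - 2)(w + 3), so F'(7) = 18000.
Gradient descent moves in the -F' direction, i.e. w is decreasing.
The nearest critical point in that direction is w = 4, where F'' = 420 > 0 (a local minimum). The iterate converges there.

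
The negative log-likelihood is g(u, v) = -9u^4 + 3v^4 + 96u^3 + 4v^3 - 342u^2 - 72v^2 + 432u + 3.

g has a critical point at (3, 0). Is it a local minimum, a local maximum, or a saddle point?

The mixed partial ∂²g/∂u∂v is 0, so the Hessian at any point is diag(g_uu, g_vv) = diag(36(-3u^2 + 16u - 19), 12(3v^2 + 2v - 12)).
At (3, 0): H = diag(72, -144).
The eigenvalues have opposite signs, so H is indefinite: a saddle point.

saddle point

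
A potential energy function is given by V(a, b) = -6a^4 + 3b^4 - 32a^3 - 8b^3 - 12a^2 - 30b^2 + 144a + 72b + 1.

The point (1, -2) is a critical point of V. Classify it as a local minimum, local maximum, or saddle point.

saddle point

The mixed partial ∂²V/∂a∂b is 0, so the Hessian at any point is diag(V_aa, V_bb) = diag(-24(3a^2 + 8a + 1), 12(3b^2 - 4b - 5)).
At (1, -2): H = diag(-288, 180).
The eigenvalues have opposite signs, so H is indefinite: a saddle point.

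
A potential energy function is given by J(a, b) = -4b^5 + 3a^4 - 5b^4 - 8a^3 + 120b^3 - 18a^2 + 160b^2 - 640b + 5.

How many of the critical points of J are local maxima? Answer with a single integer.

J separates as a function of a plus a function of b, so ∇J=0 decouples.
∂J/∂a = 12a(a - 3)(a + 1) = 0 at a ∈ {-1, 0, 3}; ∂J/∂b = -20(b - 4)(b - 1)(b + 2)(b + 4) = 0 at b ∈ {-4, -2, 1, 4}.
The Hessian is diagonal: diag(J_aa, J_bb). Second derivatives: J_aa(-1)=48, J_aa(0)=-36, J_aa(3)=144; J_bb(-4)=1600, J_bb(-2)=-720, J_bb(1)=900, J_bb(4)=-2880.
Local maxima occur where both diagonal entries negative: (0, -2), (0, 4). Count: 2.

2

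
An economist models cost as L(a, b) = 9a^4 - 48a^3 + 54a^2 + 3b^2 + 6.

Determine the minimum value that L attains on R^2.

L(a,b) separates as P(a) + Q(b) + 6, so its minimum is min P + min Q + 6.
P'(a) = 36a(a - 3)(a - 1) vanishes at a ∈ {0, 1, 3}; Q'(b) = 6b vanishes at b ∈ {0}.
Local minima of P (where P''>0): P(0)=0, P(3)=-81. Local minima of Q: Q(0)=0.
So the global minimum of L is P(3) + Q(0) + 6 = -81 + 0 + 6 = -75, attained at (3, 0).

-75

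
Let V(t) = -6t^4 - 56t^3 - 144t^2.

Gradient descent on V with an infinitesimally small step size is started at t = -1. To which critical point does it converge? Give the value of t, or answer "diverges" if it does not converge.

V'(t) = -24t(t + 3)(t + 4), so V'(-1) = 144.
Gradient descent moves in the -V' direction, i.e. t is decreasing.
The nearest critical point in that direction is t = -3, where V'' = 72 > 0 (a local minimum). The iterate converges there.

-3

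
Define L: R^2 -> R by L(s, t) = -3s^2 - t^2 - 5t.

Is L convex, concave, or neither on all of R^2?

L is quadratic, so its Hessian is the constant matrix H = [[-6, 0], [0, -2]].
det(H) = 12, tr(H) = -8.
det(H) > 0 and tr(H) < 0, so H is negative definite everywhere: concave.

concave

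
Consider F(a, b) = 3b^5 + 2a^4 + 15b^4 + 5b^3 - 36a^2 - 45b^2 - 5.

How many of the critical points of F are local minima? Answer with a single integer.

4

F separates as a function of a plus a function of b, so ∇F=0 decouples.
∂F/∂a = 8a(a - 3)(a + 3) = 0 at a ∈ {-3, 0, 3}; ∂F/∂b = 15b(b - 1)(b + 2)(b + 3) = 0 at b ∈ {-3, -2, 0, 1}.
The Hessian is diagonal: diag(F_aa, F_bb). Second derivatives: F_aa(-3)=144, F_aa(0)=-72, F_aa(3)=144; F_bb(-3)=-180, F_bb(-2)=90, F_bb(0)=-90, F_bb(1)=180.
Local minima occur where both diagonal entries positive: (-3, -2), (-3, 1), (3, -2), (3, 1). Count: 4.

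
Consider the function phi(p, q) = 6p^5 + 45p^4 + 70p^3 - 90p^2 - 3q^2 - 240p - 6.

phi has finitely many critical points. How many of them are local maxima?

2

phi separates as a function of p plus a function of q, so ∇phi=0 decouples.
∂phi/∂p = 30(p - 1)(p + 1)(p + 2)(p + 4) = 0 at p ∈ {-4, -2, -1, 1}; ∂phi/∂q = -6q = 0 at q ∈ {0}.
The Hessian is diagonal: diag(phi_pp, phi_qq). Second derivatives: phi_pp(-4)=-900, phi_pp(-2)=180, phi_pp(-1)=-180, phi_pp(1)=900; phi_qq(0)=-6.
Local maxima occur where both diagonal entries negative: (-4, 0), (-1, 0). Count: 2.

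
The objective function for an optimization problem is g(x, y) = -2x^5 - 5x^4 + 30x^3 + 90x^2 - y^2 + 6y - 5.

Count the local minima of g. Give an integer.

g separates as a function of x plus a function of y, so ∇g=0 decouples.
∂g/∂x = -10x(x - 3)(x + 2)(x + 3) = 0 at x ∈ {-3, -2, 0, 3}; ∂g/∂y = -2(y - 3) = 0 at y ∈ {3}.
The Hessian is diagonal: diag(g_xx, g_yy). Second derivatives: g_xx(-3)=180, g_xx(-2)=-100, g_xx(0)=180, g_xx(3)=-900; g_yy(3)=-2.
Local minima occur where both diagonal entries positive: none. Count: 0.

0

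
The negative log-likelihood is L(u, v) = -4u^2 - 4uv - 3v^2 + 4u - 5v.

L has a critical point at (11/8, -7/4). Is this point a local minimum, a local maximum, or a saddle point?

The Hessian of L is constant: H = [[-8, -4], [-4, -6]].
det(H) = (-8)·(-6) − (-4)² = 32.
det(H) > 0 and tr(H) = -14 < 0, so H is negative definite and the point is a local maximum.

local maximum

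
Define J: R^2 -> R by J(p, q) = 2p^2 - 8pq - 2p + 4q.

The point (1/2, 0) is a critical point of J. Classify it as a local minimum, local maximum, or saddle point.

The Hessian of J is constant: H = [[4, -8], [-8, 0]].
det(H) = 4·0 − (-8)² = -64.
Since det(H) < 0, H is indefinite and the critical point is a saddle point.

saddle point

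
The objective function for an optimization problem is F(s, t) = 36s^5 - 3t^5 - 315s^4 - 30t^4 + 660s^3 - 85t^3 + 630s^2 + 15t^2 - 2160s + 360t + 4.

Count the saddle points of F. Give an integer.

8

F separates as a function of s plus a function of t, so ∇F=0 decouples.
∂F/∂s = 180(s - 4)(s - 3)(s - 1)(s + 1) = 0 at s ∈ {-1, 1, 3, 4}; ∂F/∂t = -15(t - 1)(t + 2)(t + 3)(t + 4) = 0 at t ∈ {-4, -3, -2, 1}.
The Hessian is diagonal: diag(F_ss, F_tt). Second derivatives: F_ss(-1)=-7200, F_ss(1)=2160, F_ss(3)=-1440, F_ss(4)=2700; F_tt(-4)=150, F_tt(-3)=-60, F_tt(-2)=90, F_tt(1)=-900.
Saddle points occur where the two diagonal entries have opposite signs: (-1, -4), (-1, -2), (1, -3), (1, 1), (3, -4), (3, -2), (4, -3), (4, 1). Count: 8.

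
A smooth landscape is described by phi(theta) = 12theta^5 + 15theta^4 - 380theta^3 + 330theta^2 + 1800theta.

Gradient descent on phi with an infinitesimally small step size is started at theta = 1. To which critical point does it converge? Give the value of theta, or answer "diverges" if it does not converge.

-1

phi'(theta) = 60(theta - 3)(theta - 2)(theta + 1)(theta + 5), so phi'(1) = 1440.
Gradient descent moves in the -phi' direction, i.e. theta is decreasing.
The nearest critical point in that direction is theta = -1, where phi'' = 2880 > 0 (a local minimum). The iterate converges there.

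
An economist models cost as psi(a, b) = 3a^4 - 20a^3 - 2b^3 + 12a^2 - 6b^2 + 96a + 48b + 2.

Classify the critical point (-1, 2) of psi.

The mixed partial ∂²psi/∂a∂b is 0, so the Hessian at any point is diag(psi_aa, psi_bb) = diag(12(3a^2 - 10a + 2), -12(b + 1)).
At (-1, 2): H = diag(180, -36).
The eigenvalues have opposite signs, so H is indefinite: a saddle point.

saddle point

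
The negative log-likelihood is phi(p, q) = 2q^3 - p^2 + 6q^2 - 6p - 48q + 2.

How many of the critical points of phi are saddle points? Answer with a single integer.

phi separates as a function of p plus a function of q, so ∇phi=0 decouples.
∂phi/∂p = -2(p + 3) = 0 at p ∈ {-3}; ∂phi/∂q = 6(q - 2)(q + 4) = 0 at q ∈ {-4, 2}.
The Hessian is diagonal: diag(phi_pp, phi_qq). Second derivatives: phi_pp(-3)=-2; phi_qq(-4)=-36, phi_qq(2)=36.
Saddle points occur where the two diagonal entries have opposite signs: (-3, 2). Count: 1.

1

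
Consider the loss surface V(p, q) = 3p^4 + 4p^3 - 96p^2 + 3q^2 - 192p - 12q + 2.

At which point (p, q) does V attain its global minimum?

V(p,q) separates as A(p) + B(q) + 2, so its minimum is min A + min B + 2.
A'(p) = 12(p - 4)(p + 1)(p + 4) vanishes at p ∈ {-4, -1, 4}; B'(q) = 6q - 12 vanishes at q ∈ {2}.
Local minima of A (where A''>0): A(-4)=-256, A(4)=-1280. Local minima of B: B(2)=-12.
So the global minimum of V is A(4) + B(2) + 2 = -1280 − 12 + 2 = -1290, attained at (4, 2).

(4, 2)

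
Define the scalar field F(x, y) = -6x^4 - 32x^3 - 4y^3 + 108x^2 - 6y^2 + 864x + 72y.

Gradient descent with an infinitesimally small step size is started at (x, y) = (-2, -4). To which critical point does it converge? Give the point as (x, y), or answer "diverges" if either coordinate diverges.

F is separable, so gradient descent decouples: x follows -∂F/∂x, y follows -∂F/∂y.
∂F/∂x = -24(x - 3)(x + 3)(x + 4); at x=-2 this is 240, so x decreases.
∂F/∂y = -12(y - 2)(y + 3); at y=-4 this is -72, so y increases.
x converges to its nearest critical value -3 (a local min of the x-part); y converges to -3. The iterate converges to (-3, -3).

(-3, -3)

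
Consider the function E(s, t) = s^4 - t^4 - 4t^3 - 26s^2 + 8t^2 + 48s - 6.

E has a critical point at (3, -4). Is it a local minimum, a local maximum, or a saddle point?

The mixed partial ∂²E/∂s∂t is 0, so the Hessian at any point is diag(E_ss, E_tt) = diag(4(3s^2 - 13), 4(-3t^2 - 6t + 4)).
At (3, -4): H = diag(56, -80).
The eigenvalues have opposite signs, so H is indefinite: a saddle point.

saddle point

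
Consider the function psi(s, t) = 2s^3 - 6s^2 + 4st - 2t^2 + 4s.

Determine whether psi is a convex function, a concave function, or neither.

The term 2s^3 is cubic, so the Hessian is not constant.
∂²psi/∂s² = 12s - 12, which takes both signs as s varies (negative for sufficiently negative s). A diagonal entry of the Hessian changing sign means the Hessian is neither positive- nor negative-semidefinite on all of R^2.

neither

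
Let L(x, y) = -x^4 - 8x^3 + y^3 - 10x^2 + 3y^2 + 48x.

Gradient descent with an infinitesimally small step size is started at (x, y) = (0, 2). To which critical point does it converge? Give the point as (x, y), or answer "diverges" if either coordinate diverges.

L is separable, so gradient descent decouples: x follows -∂L/∂x, y follows -∂L/∂y.
∂L/∂x = -4(x - 1)(x + 3)(x + 4); at x=0 this is 48, so x decreases.
∂L/∂y = 3y(y + 2); at y=2 this is 24, so y decreases.
x converges to its nearest critical value -3 (a local min of the x-part); y converges to 0. The iterate converges to (-3, 0).

(-3, 0)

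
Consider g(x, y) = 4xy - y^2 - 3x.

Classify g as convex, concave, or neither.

neither

g is quadratic, so its Hessian is the constant matrix H = [[0, 4], [4, -2]].
det(H) = -16, tr(H) = -2.
det(H) < 0, so H is indefinite: neither convex nor concave.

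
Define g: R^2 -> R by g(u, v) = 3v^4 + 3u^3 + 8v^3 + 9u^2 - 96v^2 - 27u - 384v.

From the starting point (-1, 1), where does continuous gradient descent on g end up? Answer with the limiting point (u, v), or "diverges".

(1, 4)

g is separable, so gradient descent decouples: u follows -∂g/∂u, v follows -∂g/∂v.
∂g/∂u = 9(u - 1)(u + 3); at u=-1 this is -36, so u increases.
∂g/∂v = 12(v - 4)(v + 2)(v + 4); at v=1 this is -540, so v increases.
u converges to its nearest critical value 1 (a local min of the u-part); v converges to 4. The iterate converges to (1, 4).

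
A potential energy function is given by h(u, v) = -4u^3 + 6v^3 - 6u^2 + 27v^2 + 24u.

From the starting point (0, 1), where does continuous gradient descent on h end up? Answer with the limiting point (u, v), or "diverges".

(-2, 0)

h is separable, so gradient descent decouples: u follows -∂h/∂u, v follows -∂h/∂v.
∂h/∂u = -12(u - 1)(u + 2); at u=0 this is 24, so u decreases.
∂h/∂v = 18v(v + 3); at v=1 this is 72, so v decreases.
u converges to its nearest critical value -2 (a local min of the u-part); v converges to 0. The iterate converges to (-2, 0).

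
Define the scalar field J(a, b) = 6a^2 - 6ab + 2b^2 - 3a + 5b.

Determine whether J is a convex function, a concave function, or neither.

convex

J is quadratic, so its Hessian is the constant matrix H = [[12, -6], [-6, 4]].
det(H) = 12, tr(H) = 16.
det(H) > 0 and tr(H) > 0, so H is positive definite everywhere: convex.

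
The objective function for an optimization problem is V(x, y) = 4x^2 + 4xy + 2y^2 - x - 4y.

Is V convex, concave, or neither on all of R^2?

convex

V is quadratic, so its Hessian is the constant matrix H = [[8, 4], [4, 4]].
det(H) = 16, tr(H) = 12.
det(H) > 0 and tr(H) > 0, so H is positive definite everywhere: convex.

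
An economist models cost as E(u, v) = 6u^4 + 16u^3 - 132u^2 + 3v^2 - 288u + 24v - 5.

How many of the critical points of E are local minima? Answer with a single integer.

E separates as a function of u plus a function of v, so ∇E=0 decouples.
∂E/∂u = 24(u - 3)(u + 1)(u + 4) = 0 at u ∈ {-4, -1, 3}; ∂E/∂v = 6(v + 4) = 0 at v ∈ {-4}.
The Hessian is diagonal: diag(E_uu, E_vv). Second derivatives: E_uu(-4)=504, E_uu(-1)=-288, E_uu(3)=672; E_vv(-4)=6.
Local minima occur where both diagonal entries positive: (-4, -4), (3, -4). Count: 2.

2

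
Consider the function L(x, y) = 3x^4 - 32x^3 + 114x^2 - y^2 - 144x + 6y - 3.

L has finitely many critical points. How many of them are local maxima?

L separates as a function of x plus a function of y, so ∇L=0 decouples.
∂L/∂x = 12(x - 4)(x - 3)(x - 1) = 0 at x ∈ {1, 3, 4}; ∂L/∂y = -2(y - 3) = 0 at y ∈ {3}.
The Hessian is diagonal: diag(L_xx, L_yy). Second derivatives: L_xx(1)=72, L_xx(3)=-24, L_xx(4)=36; L_yy(3)=-2.
Local maxima occur where both diagonal entries negative: (3, 3). Count: 1.

1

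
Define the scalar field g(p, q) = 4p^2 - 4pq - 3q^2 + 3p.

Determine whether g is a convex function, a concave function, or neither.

g is quadratic, so its Hessian is the constant matrix H = [[8, -4], [-4, -6]].
det(H) = -64, tr(H) = 2.
det(H) < 0, so H is indefinite: neither convex nor concave.

neither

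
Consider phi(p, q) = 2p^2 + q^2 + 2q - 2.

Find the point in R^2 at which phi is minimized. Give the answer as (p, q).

(0, -1)

phi(p,q) separates as A(p) + B(q) − 2, so its minimum is min A + min B − 2.
A'(p) = 4p vanishes at p ∈ {0}; B'(q) = 2q + 2 vanishes at q ∈ {-1}.
Local minima of A (where A''>0): A(0)=0. Local minima of B: B(-1)=-1.
So the global minimum of phi is A(0) + B(-1) − 2 = 0 − 1 − 2 = -3, attained at (0, -1).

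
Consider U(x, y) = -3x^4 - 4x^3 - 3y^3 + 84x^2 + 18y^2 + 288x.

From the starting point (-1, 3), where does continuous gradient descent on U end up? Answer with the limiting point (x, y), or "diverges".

U is separable, so gradient descent decouples: x follows -∂U/∂x, y follows -∂U/∂y.
∂U/∂x = -12(x - 4)(x + 2)(x + 3); at x=-1 this is 120, so x decreases.
∂U/∂y = -9y(y - 4); at y=3 this is 27, so y decreases.
x converges to its nearest critical value -2 (a local min of the x-part); y converges to 0. The iterate converges to (-2, 0).

(-2, 0)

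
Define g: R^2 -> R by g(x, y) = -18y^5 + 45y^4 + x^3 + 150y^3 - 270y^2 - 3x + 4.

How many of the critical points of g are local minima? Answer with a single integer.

g separates as a function of x plus a function of y, so ∇g=0 decouples.
∂g/∂x = 3(x - 1)(x + 1) = 0 at x ∈ {-1, 1}; ∂g/∂y = -90y(y - 3)(y - 1)(y + 2) = 0 at y ∈ {-2, 0, 1, 3}.
The Hessian is diagonal: diag(g_xx, g_yy). Second derivatives: g_xx(-1)=-6, g_xx(1)=6; g_yy(-2)=2700, g_yy(0)=-540, g_yy(1)=540, g_yy(3)=-2700.
Local minima occur where both diagonal entries positive: (1, -2), (1, 1). Count: 2.

2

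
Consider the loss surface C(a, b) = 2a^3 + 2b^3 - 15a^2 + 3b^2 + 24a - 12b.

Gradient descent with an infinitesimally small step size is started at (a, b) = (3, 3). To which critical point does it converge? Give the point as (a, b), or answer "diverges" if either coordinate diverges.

C is separable, so gradient descent decouples: a follows -∂C/∂a, b follows -∂C/∂b.
∂C/∂a = 6(a - 4)(a - 1); at a=3 this is -12, so a increases.
∂C/∂b = 6(b - 1)(b + 2); at b=3 this is 60, so b decreases.
a converges to its nearest critical value 4 (a local min of the a-part); b converges to 1. The iterate converges to (4, 1).

(4, 1)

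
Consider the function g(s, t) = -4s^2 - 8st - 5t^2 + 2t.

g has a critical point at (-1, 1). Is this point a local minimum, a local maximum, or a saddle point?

local maximum

The Hessian of g is constant: H = [[-8, -8], [-8, -10]].
det(H) = (-8)·(-10) − (-8)² = 16.
det(H) > 0 and tr(H) = -18 < 0, so H is negative definite and the point is a local maximum.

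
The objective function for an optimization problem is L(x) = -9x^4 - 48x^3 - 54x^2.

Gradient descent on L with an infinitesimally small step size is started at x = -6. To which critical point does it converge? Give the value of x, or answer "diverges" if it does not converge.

L'(x) = -36x(x + 1)(x + 3), so L'(-6) = 3240.
Gradient descent moves in the -L' direction, i.e. x is decreasing.
There is no critical point below x=-6, and L' keeps the same sign, so the iterate runs off to −∞.

diverges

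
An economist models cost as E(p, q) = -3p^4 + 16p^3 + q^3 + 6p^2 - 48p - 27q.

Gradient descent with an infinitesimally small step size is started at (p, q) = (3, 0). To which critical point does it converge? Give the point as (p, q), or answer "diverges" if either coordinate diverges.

E is separable, so gradient descent decouples: p follows -∂E/∂p, q follows -∂E/∂q.
∂E/∂p = -12(p - 4)(p - 1)(p + 1); at p=3 this is 96, so p decreases.
∂E/∂q = 3(q - 3)(q + 3); at q=0 this is -27, so q increases.
p converges to its nearest critical value 1 (a local min of the p-part); q converges to 3. The iterate converges to (1, 3).

(1, 3)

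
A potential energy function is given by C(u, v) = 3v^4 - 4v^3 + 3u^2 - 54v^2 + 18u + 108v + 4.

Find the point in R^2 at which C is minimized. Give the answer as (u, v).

(-3, -3)

C(u,v) separates as P(u) + Q(v) + 4, so its minimum is min P + min Q + 4.
P'(u) = 6u + 18 vanishes at u ∈ {-3}; Q'(v) = 12(v - 3)(v - 1)(v + 3) vanishes at v ∈ {-3, 1, 3}.
Local minima of P (where P''>0): P(-3)=-27. Local minima of Q: Q(-3)=-459, Q(3)=-27.
So the global minimum of C is P(-3) + Q(-3) + 4 = -27 − 459 + 4 = -482, attained at (-3, -3).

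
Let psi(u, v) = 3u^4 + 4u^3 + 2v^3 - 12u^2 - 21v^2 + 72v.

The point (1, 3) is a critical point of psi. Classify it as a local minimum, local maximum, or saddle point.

The mixed partial ∂²psi/∂u∂v is 0, so the Hessian at any point is diag(psi_uu, psi_vv) = diag(12(3u^2 + 2u - 2), 6(2v - 7)).
At (1, 3): H = diag(36, -6).
The eigenvalues have opposite signs, so H is indefinite: a saddle point.

saddle point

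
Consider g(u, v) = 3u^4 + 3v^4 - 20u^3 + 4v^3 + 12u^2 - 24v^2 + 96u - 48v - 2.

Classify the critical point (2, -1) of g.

local maximum

The mixed partial ∂²g/∂u∂v is 0, so the Hessian at any point is diag(g_uu, g_vv) = diag(12(3u^2 - 10u + 2), 12(3v^2 + 2v - 4)).
At (2, -1): H = diag(-72, -36).
Both eigenvalues are negative, so H is negative definite: a local maximum.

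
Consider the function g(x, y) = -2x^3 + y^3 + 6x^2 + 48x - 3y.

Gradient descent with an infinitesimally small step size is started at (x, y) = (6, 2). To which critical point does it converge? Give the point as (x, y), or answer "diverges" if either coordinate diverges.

g is separable, so gradient descent decouples: x follows -∂g/∂x, y follows -∂g/∂y.
∂g/∂x = -6(x - 4)(x + 2); at x=6 this is -96, so x increases.
∂g/∂y = 3(y - 1)(y + 1); at y=2 this is 9, so y decreases.
The x-coordinate has no critical point in that direction and runs off to infinity.

diverges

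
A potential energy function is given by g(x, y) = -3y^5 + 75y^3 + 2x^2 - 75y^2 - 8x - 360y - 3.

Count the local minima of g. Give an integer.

2

g separates as a function of x plus a function of y, so ∇g=0 decouples.
∂g/∂x = 4(x - 2) = 0 at x ∈ {2}; ∂g/∂y = -15(y - 3)(y - 2)(y + 1)(y + 4) = 0 at y ∈ {-4, -1, 2, 3}.
The Hessian is diagonal: diag(g_xx, g_yy). Second derivatives: g_xx(2)=4; g_yy(-4)=1890, g_yy(-1)=-540, g_yy(2)=270, g_yy(3)=-420.
Local minima occur where both diagonal entries positive: (2, -4), (2, 2). Count: 2.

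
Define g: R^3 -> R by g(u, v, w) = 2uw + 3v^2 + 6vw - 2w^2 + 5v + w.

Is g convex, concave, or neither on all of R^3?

g is quadratic, so its Hessian is the constant matrix H = [[0, 0, 2], [0, 6, 6], [2, 6, -4]].
Leading principal minors: 0, 0, -24.
Neither pattern holds ⇒ H is indefinite ⇒ neither convex nor concave.

neither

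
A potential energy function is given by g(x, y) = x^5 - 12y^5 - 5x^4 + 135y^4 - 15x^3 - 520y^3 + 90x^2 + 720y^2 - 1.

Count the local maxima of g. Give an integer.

4

g separates as a function of x plus a function of y, so ∇g=0 decouples.
∂g/∂x = 5x(x - 4)(x - 3)(x + 3) = 0 at x ∈ {-3, 0, 3, 4}; ∂g/∂y = -60y(y - 4)(y - 3)(y - 2) = 0 at y ∈ {0, 2, 3, 4}.
The Hessian is diagonal: diag(g_xx, g_yy). Second derivatives: g_xx(-3)=-630, g_xx(0)=180, g_xx(3)=-90, g_xx(4)=140; g_yy(0)=1440, g_yy(2)=-240, g_yy(3)=180, g_yy(4)=-480.
Local maxima occur where both diagonal entries negative: (-3, 2), (-3, 4), (3, 2), (3, 4). Count: 4.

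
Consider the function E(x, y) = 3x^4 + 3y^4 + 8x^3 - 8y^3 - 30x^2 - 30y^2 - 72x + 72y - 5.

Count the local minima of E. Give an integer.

4

E separates as a function of x plus a function of y, so ∇E=0 decouples.
∂E/∂x = 12(x - 2)(x + 1)(x + 3) = 0 at x ∈ {-3, -1, 2}; ∂E/∂y = 12(y - 3)(y - 1)(y + 2) = 0 at y ∈ {-2, 1, 3}.
The Hessian is diagonal: diag(E_xx, E_yy). Second derivatives: E_xx(-3)=120, E_xx(-1)=-72, E_xx(2)=180; E_yy(-2)=180, E_yy(1)=-72, E_yy(3)=120.
Local minima occur where both diagonal entries positive: (-3, -2), (-3, 3), (2, -2), (2, 3). Count: 4.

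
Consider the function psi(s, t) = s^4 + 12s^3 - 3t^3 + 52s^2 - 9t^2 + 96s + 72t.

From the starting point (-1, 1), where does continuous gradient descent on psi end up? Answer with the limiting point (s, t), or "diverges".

(-2, -4)

psi is separable, so gradient descent decouples: s follows -∂psi/∂s, t follows -∂psi/∂t.
∂psi/∂s = 4(s + 2)(s + 3)(s + 4); at s=-1 this is 24, so s decreases.
∂psi/∂t = -9(t - 2)(t + 4); at t=1 this is 45, so t decreases.
s converges to its nearest critical value -2 (a local min of the s-part); t converges to -4. The iterate converges to (-2, -4).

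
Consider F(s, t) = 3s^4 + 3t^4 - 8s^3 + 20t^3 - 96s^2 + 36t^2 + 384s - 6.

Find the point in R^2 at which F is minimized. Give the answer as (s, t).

F(s,t) separates as P(s) + Q(t) − 6, so its minimum is min P + min Q − 6.
P'(s) = 12(s - 4)(s - 2)(s + 4) vanishes at s ∈ {-4, 2, 4}; Q'(t) = 12t(t + 2)(t + 3) vanishes at t ∈ {-3, -2, 0}.
Local minima of P (where P''>0): P(-4)=-1792, P(4)=256. Local minima of Q: Q(-3)=27, Q(0)=0.
So the global minimum of F is P(-4) + Q(0) − 6 = -1792 + 0 − 6 = -1798, attained at (-4, 0).

(-4, 0)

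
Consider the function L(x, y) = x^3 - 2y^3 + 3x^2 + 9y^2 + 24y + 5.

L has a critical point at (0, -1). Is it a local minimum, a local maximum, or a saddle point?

local minimum

The mixed partial ∂²L/∂x∂y is 0, so the Hessian at any point is diag(L_xx, L_yy) = diag(6(x + 1), 6(-2y + 3)).
At (0, -1): H = diag(6, 30).
Both eigenvalues are positive, so H is positive definite: a local minimum.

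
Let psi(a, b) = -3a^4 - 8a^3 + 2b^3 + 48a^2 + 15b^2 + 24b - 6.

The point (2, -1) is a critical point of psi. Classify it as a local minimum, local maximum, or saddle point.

The mixed partial ∂²psi/∂a∂b is 0, so the Hessian at any point is diag(psi_aa, psi_bb) = diag(12(-3a^2 - 4a + 8), 6(2b + 5)).
At (2, -1): H = diag(-144, 18).
The eigenvalues have opposite signs, so H is indefinite: a saddle point.

saddle point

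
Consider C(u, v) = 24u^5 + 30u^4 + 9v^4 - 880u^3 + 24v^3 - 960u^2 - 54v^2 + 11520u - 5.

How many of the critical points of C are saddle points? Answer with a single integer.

C separates as a function of u plus a function of v, so ∇C=0 decouples.
∂C/∂u = 120(u - 4)(u - 2)(u + 3)(u + 4) = 0 at u ∈ {-4, -3, 2, 4}; ∂C/∂v = 36v(v - 1)(v + 3) = 0 at v ∈ {-3, 0, 1}.
The Hessian is diagonal: diag(C_uu, C_vv). Second derivatives: C_uu(-4)=-5760, C_uu(-3)=4200, C_uu(2)=-7200, C_uu(4)=13440; C_vv(-3)=432, C_vv(0)=-108, C_vv(1)=144.
Saddle points occur where the two diagonal entries have opposite signs: (-4, -3), (-4, 1), (-3, 0), (2, -3), (2, 1), (4, 0). Count: 6.

6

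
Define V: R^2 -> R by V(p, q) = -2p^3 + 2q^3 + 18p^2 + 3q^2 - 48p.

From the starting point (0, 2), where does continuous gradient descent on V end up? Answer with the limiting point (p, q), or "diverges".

V is separable, so gradient descent decouples: p follows -∂V/∂p, q follows -∂V/∂q.
∂V/∂p = -6(p - 4)(p - 2); at p=0 this is -48, so p increases.
∂V/∂q = 6q(q + 1); at q=2 this is 36, so q decreases.
p converges to its nearest critical value 2 (a local min of the p-part); q converges to 0. The iterate converges to (2, 0).

(2, 0)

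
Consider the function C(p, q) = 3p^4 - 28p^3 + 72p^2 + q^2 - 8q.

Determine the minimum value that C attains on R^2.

-16

C(p,q) separates as A(p) + B(q), so its minimum is min A + min B.
A'(p) = 12p(p - 4)(p - 3) vanishes at p ∈ {0, 3, 4}; B'(q) = 2q - 8 vanishes at q ∈ {4}.
Local minima of A (where A''>0): A(0)=0, A(4)=128. Local minima of B: B(4)=-16.
So the global minimum of C is A(0) + B(4) = 0 − 16 = -16, attained at (0, 4).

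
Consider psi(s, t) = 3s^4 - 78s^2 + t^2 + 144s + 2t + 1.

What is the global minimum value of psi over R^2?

-1056

psi(s,t) separates as P(s) + Q(t) + 1, so its minimum is min P + min Q + 1.
P'(s) = 12(s - 3)(s - 1)(s + 4) vanishes at s ∈ {-4, 1, 3}; Q'(t) = 2(t + 1) vanishes at t ∈ {-1}.
Local minima of P (where P''>0): P(-4)=-1056, P(3)=-27. Local minima of Q: Q(-1)=-1.
So the global minimum of psi is P(-4) + Q(-1) + 1 = -1056 − 1 + 1 = -1056, attained at (-4, -1).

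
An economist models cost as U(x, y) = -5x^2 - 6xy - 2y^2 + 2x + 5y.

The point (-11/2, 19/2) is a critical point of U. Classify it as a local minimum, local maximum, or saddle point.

The Hessian of U is constant: H = [[-10, -6], [-6, -4]].
det(H) = (-10)·(-4) − (-6)² = 4.
det(H) > 0 and tr(H) = -14 < 0, so H is negative definite and the point is a local maximum.

local maximum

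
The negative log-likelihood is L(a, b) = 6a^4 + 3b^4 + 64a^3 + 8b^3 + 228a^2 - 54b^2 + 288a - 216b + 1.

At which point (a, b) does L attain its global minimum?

(-1, 3)

L(a,b) separates as P(a) + Q(b) + 1, so its minimum is min P + min Q + 1.
P'(a) = 24(a + 1)(a + 3)(a + 4) vanishes at a ∈ {-4, -3, -1}; Q'(b) = 12(b - 3)(b + 2)(b + 3) vanishes at b ∈ {-3, -2, 3}.
Local minima of P (where P''>0): P(-4)=-64, P(-1)=-118. Local minima of Q: Q(-3)=189, Q(3)=-675.
So the global minimum of L is P(-1) + Q(3) + 1 = -118 − 675 + 1 = -792, attained at (-1, 3).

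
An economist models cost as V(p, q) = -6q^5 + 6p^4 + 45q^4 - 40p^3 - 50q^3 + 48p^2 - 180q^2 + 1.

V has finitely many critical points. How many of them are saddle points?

V separates as a function of p plus a function of q, so ∇V=0 decouples.
∂V/∂p = 24p(p - 4)(p - 1) = 0 at p ∈ {0, 1, 4}; ∂V/∂q = -30q(q - 4)(q - 3)(q + 1) = 0 at q ∈ {-1, 0, 3, 4}.
The Hessian is diagonal: diag(V_pp, V_qq). Second derivatives: V_pp(0)=96, V_pp(1)=-72, V_pp(4)=288; V_qq(-1)=600, V_qq(0)=-360, V_qq(3)=360, V_qq(4)=-600.
Saddle points occur where the two diagonal entries have opposite signs: (0, 0), (0, 4), (1, -1), (1, 3), (4, 0), (4, 4). Count: 6.

6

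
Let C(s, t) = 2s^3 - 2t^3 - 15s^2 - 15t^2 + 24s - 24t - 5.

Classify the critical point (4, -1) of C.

saddle point

The mixed partial ∂²C/∂s∂t is 0, so the Hessian at any point is diag(C_ss, C_tt) = diag(6(2s - 5), -6(2t + 5)).
At (4, -1): H = diag(18, -18).
The eigenvalues have opposite signs, so H is indefinite: a saddle point.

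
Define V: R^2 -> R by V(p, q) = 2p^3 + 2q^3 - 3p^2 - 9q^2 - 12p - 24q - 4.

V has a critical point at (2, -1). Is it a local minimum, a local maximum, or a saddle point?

saddle point

The mixed partial ∂²V/∂p∂q is 0, so the Hessian at any point is diag(V_pp, V_qq) = diag(6(2p - 1), 6(2q - 3)).
At (2, -1): H = diag(18, -30).
The eigenvalues have opposite signs, so H is indefinite: a saddle point.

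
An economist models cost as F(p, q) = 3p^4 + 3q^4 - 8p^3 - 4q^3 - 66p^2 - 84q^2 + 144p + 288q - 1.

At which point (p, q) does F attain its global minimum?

(-3, -4)

F(p,q) separates as A(p) + B(q) − 1, so its minimum is min A + min B − 1.
A'(p) = 12(p - 4)(p - 1)(p + 3) vanishes at p ∈ {-3, 1, 4}; B'(q) = 12(q - 3)(q - 2)(q + 4) vanishes at q ∈ {-4, 2, 3}.
Local minima of A (where A''>0): A(-3)=-567, A(4)=-224. Local minima of B: B(-4)=-1472, B(3)=243.
So the global minimum of F is A(-3) + B(-4) − 1 = -567 − 1472 − 1 = -2040, attained at (-3, -4).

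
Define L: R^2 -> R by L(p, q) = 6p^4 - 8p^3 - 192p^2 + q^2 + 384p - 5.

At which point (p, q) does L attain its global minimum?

L(p,q) separates as A(p) + B(q) − 5, so its minimum is min A + min B − 5.
A'(p) = 24(p - 4)(p - 1)(p + 4) vanishes at p ∈ {-4, 1, 4}; B'(q) = 2q vanishes at q ∈ {0}.
Local minima of A (where A''>0): A(-4)=-2560, A(4)=-512. Local minima of B: B(0)=0.
So the global minimum of L is A(-4) + B(0) − 5 = -2560 + 0 − 5 = -2565, attained at (-4, 0).

(-4, 0)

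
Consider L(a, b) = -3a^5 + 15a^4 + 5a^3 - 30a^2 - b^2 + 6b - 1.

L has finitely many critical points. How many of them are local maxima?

2

L separates as a function of a plus a function of b, so ∇L=0 decouples.
∂L/∂a = -15a(a - 4)(a - 1)(a + 1) = 0 at a ∈ {-1, 0, 1, 4}; ∂L/∂b = -2(b - 3) = 0 at b ∈ {3}.
The Hessian is diagonal: diag(L_aa, L_bb). Second derivatives: L_aa(-1)=150, L_aa(0)=-60, L_aa(1)=90, L_aa(4)=-900; L_bb(3)=-2.
Local maxima occur where both diagonal entries negative: (0, 3), (4, 3). Count: 2.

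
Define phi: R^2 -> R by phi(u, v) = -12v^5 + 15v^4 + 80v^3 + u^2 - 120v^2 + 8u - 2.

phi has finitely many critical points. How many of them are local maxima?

0

phi separates as a function of u plus a function of v, so ∇phi=0 decouples.
∂phi/∂u = 2(u + 4) = 0 at u ∈ {-4}; ∂phi/∂v = -60v(v - 2)(v - 1)(v + 2) = 0 at v ∈ {-2, 0, 1, 2}.
The Hessian is diagonal: diag(phi_uu, phi_vv). Second derivatives: phi_uu(-4)=2; phi_vv(-2)=1440, phi_vv(0)=-240, phi_vv(1)=180, phi_vv(2)=-480.
Local maxima occur where both diagonal entries negative: none. Count: 0.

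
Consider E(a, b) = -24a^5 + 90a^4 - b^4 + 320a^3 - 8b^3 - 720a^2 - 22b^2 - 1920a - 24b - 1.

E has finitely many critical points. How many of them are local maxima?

E separates as a function of a plus a function of b, so ∇E=0 decouples.
∂E/∂a = -120(a - 4)(a - 2)(a + 1)(a + 2) = 0 at a ∈ {-2, -1, 2, 4}; ∂E/∂b = -4(b + 1)(b + 2)(b + 3) = 0 at b ∈ {-3, -2, -1}.
The Hessian is diagonal: diag(E_aa, E_bb). Second derivatives: E_aa(-2)=2880, E_aa(-1)=-1800, E_aa(2)=2880, E_aa(4)=-7200; E_bb(-3)=-8, E_bb(-2)=4, E_bb(-1)=-8.
Local maxima occur where both diagonal entries negative: (-1, -3), (-1, -1), (4, -3), (4, -1). Count: 4.

4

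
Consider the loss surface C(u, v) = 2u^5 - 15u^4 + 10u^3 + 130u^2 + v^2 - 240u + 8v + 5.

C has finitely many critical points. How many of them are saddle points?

2

C separates as a function of u plus a function of v, so ∇C=0 decouples.
∂C/∂u = 10(u - 4)(u - 3)(u - 1)(u + 2) = 0 at u ∈ {-2, 1, 3, 4}; ∂C/∂v = 2(v + 4) = 0 at v ∈ {-4}.
The Hessian is diagonal: diag(C_uu, C_vv). Second derivatives: C_uu(-2)=-900, C_uu(1)=180, C_uu(3)=-100, C_uu(4)=180; C_vv(-4)=2.
Saddle points occur where the two diagonal entries have opposite signs: (-2, -4), (3, -4). Count: 2.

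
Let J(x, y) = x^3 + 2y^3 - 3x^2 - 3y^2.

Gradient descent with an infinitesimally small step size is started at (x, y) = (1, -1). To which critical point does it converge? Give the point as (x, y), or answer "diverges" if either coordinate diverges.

J is separable, so gradient descent decouples: x follows -∂J/∂x, y follows -∂J/∂y.
∂J/∂x = 3x(x - 2); at x=1 this is -3, so x increases.
∂J/∂y = 6y(y - 1); at y=-1 this is 12, so y decreases.
The y-coordinate has no critical point in that direction and runs off to infinity.

diverges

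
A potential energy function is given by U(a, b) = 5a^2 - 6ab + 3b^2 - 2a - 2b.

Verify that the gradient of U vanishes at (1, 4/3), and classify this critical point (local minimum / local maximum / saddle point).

local minimum

∇U = (10a - 6b - 2, -6a + 6b - 2); substituting (1, 4/3) gives ∇U = (0, 0), so (1, 4/3) is indeed a critical point.
The Hessian of U is constant: H = [[10, -6], [-6, 6]].
det(H) = 10·6 − (-6)² = 24.
det(H) > 0 and tr(H) = 16 > 0, so H is positive definite and the point is a local minimum.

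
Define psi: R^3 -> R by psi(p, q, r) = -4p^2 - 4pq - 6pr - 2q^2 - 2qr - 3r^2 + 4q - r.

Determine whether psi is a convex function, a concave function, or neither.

concave

psi is quadratic, so its Hessian is the constant matrix H = [[-8, -4, -6], [-4, -4, -2], [-6, -2, -6]].
Leading principal minors: -8, 16, -16.
Signs alternate −, +, − ⇒ H ≺ 0 ⇒ concave.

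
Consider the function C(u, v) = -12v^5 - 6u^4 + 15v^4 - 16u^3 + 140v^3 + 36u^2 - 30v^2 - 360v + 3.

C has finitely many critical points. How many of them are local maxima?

C separates as a function of u plus a function of v, so ∇C=0 decouples.
∂C/∂u = -24u(u - 1)(u + 3) = 0 at u ∈ {-3, 0, 1}; ∂C/∂v = -60(v - 3)(v - 1)(v + 1)(v + 2) = 0 at v ∈ {-2, -1, 1, 3}.
The Hessian is diagonal: diag(C_uu, C_vv). Second derivatives: C_uu(-3)=-288, C_uu(0)=72, C_uu(1)=-96; C_vv(-2)=900, C_vv(-1)=-480, C_vv(1)=720, C_vv(3)=-2400.
Local maxima occur where both diagonal entries negative: (-3, -1), (-3, 3), (1, -1), (1, 3). Count: 4.

4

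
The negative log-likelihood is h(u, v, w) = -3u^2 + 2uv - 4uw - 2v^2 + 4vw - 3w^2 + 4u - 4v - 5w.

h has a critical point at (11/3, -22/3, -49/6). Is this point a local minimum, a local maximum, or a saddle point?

The Hessian is constant: H = [[-6, 2, -4], [2, -4, 4], [-4, 4, -6]].
Leading principal minors: Δ₁ = -6, Δ₂ = 20, Δ₃ = -24.
The minors alternate sign starting negative (−, +, −), so H is negative definite: a local maximum.

local maximum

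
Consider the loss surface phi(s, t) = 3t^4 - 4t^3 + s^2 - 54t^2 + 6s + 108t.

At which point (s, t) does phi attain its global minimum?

(-3, -3)

phi(s,t) separates as P(s) + Q(t), so its minimum is min P + min Q.
P'(s) = 2s + 6 vanishes at s ∈ {-3}; Q'(t) = 12(t - 3)(t - 1)(t + 3) vanishes at t ∈ {-3, 1, 3}.
Local minima of P (where P''>0): P(-3)=-9. Local minima of Q: Q(-3)=-459, Q(3)=-27.
So the global minimum of phi is P(-3) + Q(-3) = -9 − 459 = -468, attained at (-3, -3).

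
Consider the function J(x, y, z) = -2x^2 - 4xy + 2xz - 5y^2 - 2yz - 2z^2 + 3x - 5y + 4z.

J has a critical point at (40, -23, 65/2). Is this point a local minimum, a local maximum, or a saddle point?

The Hessian is constant: H = [[-4, -4, 2], [-4, -10, -2], [2, -2, -4]].
Leading principal minors: Δ₁ = -4, Δ₂ = 24, Δ₃ = -8.
The minors alternate sign starting negative (−, +, −), so H is negative definite: a local maximum.

local maximum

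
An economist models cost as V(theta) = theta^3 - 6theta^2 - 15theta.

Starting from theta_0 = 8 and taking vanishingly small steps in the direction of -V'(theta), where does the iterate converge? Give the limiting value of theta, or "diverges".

V'(theta) = 3(theta - 5)(theta + 1), so V'(8) = 81.
Gradient descent moves in the -V' direction, i.e. theta is decreasing.
The nearest critical point in that direction is theta = 5, where V'' = 18 > 0 (a local minimum). The iterate converges there.

5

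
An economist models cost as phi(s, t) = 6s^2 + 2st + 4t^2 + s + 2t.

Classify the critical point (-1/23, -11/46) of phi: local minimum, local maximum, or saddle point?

local minimum

The Hessian of phi is constant: H = [[12, 2], [2, 8]].
det(H) = 12·8 − 2² = 92.
det(H) > 0 and tr(H) = 20 > 0, so H is positive definite and the point is a local minimum.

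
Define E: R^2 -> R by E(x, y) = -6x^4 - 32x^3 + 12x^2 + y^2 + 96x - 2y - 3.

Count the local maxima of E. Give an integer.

0

E separates as a function of x plus a function of y, so ∇E=0 decouples.
∂E/∂x = -24(x - 1)(x + 1)(x + 4) = 0 at x ∈ {-4, -1, 1}; ∂E/∂y = 2(y - 1) = 0 at y ∈ {1}.
The Hessian is diagonal: diag(E_xx, E_yy). Second derivatives: E_xx(-4)=-360, E_xx(-1)=144, E_xx(1)=-240; E_yy(1)=2.
Local maxima occur where both diagonal entries negative: none. Count: 0.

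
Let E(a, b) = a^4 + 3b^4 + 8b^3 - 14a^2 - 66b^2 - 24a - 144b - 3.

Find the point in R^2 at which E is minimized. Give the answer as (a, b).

(3, 3)

E(a,b) separates as P(a) + Q(b) − 3, so its minimum is min P + min Q − 3.
P'(a) = 4(a - 3)(a + 1)(a + 2) vanishes at a ∈ {-2, -1, 3}; Q'(b) = 12(b - 3)(b + 1)(b + 4) vanishes at b ∈ {-4, -1, 3}.
Local minima of P (where P''>0): P(-2)=8, P(3)=-117. Local minima of Q: Q(-4)=-224, Q(3)=-567.
So the global minimum of E is P(3) + Q(3) − 3 = -117 − 567 − 3 = -687, attained at (3, 3).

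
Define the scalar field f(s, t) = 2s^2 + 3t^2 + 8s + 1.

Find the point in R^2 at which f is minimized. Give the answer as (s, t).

f(s,t) separates as P(s) + Q(t) + 1, so its minimum is min P + min Q + 1.
P'(s) = 4s + 8 vanishes at s ∈ {-2}; Q'(t) = 6t vanishes at t ∈ {0}.
Local minima of P (where P''>0): P(-2)=-8. Local minima of Q: Q(0)=0.
So the global minimum of f is P(-2) + Q(0) + 1 = -8 + 0 + 1 = -7, attained at (-2, 0).

(-2, 0)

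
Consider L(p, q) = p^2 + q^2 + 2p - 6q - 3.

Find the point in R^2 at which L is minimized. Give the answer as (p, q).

L(p,q) separates as A(p) + B(q) − 3, so its minimum is min A + min B − 3.
A'(p) = 2p + 2 vanishes at p ∈ {-1}; B'(q) = 2q - 6 vanishes at q ∈ {3}.
Local minima of A (where A''>0): A(-1)=-1. Local minima of B: B(3)=-9.
So the global minimum of L is A(-1) + B(3) − 3 = -1 − 9 − 3 = -13, attained at (-1, 3).

(-1, 3)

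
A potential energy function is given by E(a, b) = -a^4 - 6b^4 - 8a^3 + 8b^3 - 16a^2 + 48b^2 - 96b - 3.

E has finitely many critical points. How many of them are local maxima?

4

E separates as a function of a plus a function of b, so ∇E=0 decouples.
∂E/∂a = -4a(a + 2)(a + 4) = 0 at a ∈ {-4, -2, 0}; ∂E/∂b = -24(b - 2)(b - 1)(b + 2) = 0 at b ∈ {-2, 1, 2}.
The Hessian is diagonal: diag(E_aa, E_bb). Second derivatives: E_aa(-4)=-32, E_aa(-2)=16, E_aa(0)=-32; E_bb(-2)=-288, E_bb(1)=72, E_bb(2)=-96.
Local maxima occur where both diagonal entries negative: (-4, -2), (-4, 2), (0, -2), (0, 2). Count: 4.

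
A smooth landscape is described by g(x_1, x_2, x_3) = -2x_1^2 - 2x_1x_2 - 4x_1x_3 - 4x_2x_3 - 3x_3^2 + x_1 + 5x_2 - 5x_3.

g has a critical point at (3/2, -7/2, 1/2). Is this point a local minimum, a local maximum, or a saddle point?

saddle point

The Hessian is constant: H = [[-4, -2, -4], [-2, 0, -4], [-4, -4, -6]].
Leading principal minors: Δ₁ = -4, Δ₂ = -4, Δ₃ = 24.
The minors fit neither the all-positive nor the alternating-sign pattern, so H is indefinite: a saddle point.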